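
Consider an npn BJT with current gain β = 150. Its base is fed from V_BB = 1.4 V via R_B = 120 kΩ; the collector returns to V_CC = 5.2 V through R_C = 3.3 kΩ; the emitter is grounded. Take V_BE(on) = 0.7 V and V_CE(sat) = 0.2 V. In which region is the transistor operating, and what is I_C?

active; I_C ≈ 0.87 mA

Assume active. Base-emitter loop: I_B = (V_BB − V_BE)/R_B = (1.4 − 0.7)/120 = 0.00583 mA.
I_C = β·I_B = 150×0.00583 = 0.875 mA.
V_CE = V_CC − I_C·R_C = 5.2 − 0.875×3.3 = 2.31 V > V_CE(sat), so the active-region assumption holds.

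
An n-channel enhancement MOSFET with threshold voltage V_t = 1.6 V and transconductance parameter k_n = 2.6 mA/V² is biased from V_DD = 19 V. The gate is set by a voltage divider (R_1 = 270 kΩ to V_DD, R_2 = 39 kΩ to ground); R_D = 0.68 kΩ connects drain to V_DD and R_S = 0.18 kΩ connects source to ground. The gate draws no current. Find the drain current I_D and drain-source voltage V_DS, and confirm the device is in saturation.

V_G = V_DD·R_2/(R_1+R_2) = 19×39/309 = 2.4 V.
Assume saturation: I_D = (k_n/2)(V_GS − V_t)² with V_GS = V_G − I_D·R_S = 2.4 − 0.18·I_D.
Substituting gives 0.0421·I_D² − 1.37·I_D + 0.828 = 0, with roots I_D = 0.614 or 32 mA.
The root I_D = 32 mA gives V_GS = -3.36 V ≤ V_t, so take I_D = 0.614 mA.
Then V_GS = 2.29 V and V_DS = V_DD − I_D(R_D+R_S) = 19 − 0.614×0.86 = 18.5 V.
Saturation requires V_DS ≥ V_GS − V_t = 0.687 V; 18.5 ≥ 0.687 ✓.

I_D ≈ 0.61 mA, V_DS ≈ 18 V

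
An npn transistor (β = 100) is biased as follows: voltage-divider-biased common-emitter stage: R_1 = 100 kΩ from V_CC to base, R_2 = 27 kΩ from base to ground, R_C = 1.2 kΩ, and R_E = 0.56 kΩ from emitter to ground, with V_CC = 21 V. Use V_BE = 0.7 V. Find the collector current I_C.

Thevenize the base divider: V_Th = V_CC·R_2/(R_1+R_2) = 21×27/127 = 4.46 V, R_Th = R_1‖R_2 = 21.3 kΩ.
Base-emitter loop: V_Th = I_B·R_Th + V_BE + (β+1)I_B·R_E, so I_B = (4.46 − 0.7) / (21.3 + 101×0.56) = 0.0484 mA.
I_C = β·I_B = 100×0.0484 = 4.84 mA, and I_E = (β+1)I_B = 4.89 mA.
V_CE = V_CC − I_C·R_C − I_E·R_E = 21 − 4.84×1.2 − 4.89×0.56 = 12.5 V.
V_CE = 12.5 V > 0.2 V confirms active-region operation.

I_C ≈ 4.8 mA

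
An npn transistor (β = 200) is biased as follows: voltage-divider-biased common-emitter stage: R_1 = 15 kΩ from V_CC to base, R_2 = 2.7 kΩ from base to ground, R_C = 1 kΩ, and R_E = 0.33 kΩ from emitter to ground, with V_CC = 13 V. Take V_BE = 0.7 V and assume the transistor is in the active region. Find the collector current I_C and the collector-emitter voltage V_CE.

I_C ≈ 3.7 mA, V_CE ≈ 8 V

Thevenize the base divider: V_Th = V_CC·R_2/(R_1+R_2) = 13×2.7/17.7 = 1.98 V, R_Th = R_1‖R_2 = 2.29 kΩ.
Base-emitter loop: V_Th = I_B·R_Th + V_BE + (β+1)I_B·R_E, so I_B = (1.98 − 0.7) / (2.29 + 201×0.33) = 0.0187 mA.
I_C = β·I_B = 200×0.0187 = 3.74 mA, and I_E = (β+1)I_B = 3.76 mA.
V_CE = V_CC − I_C·R_C − I_E·R_E = 13 − 3.74×1 − 3.76×0.33 = 8.02 V.
V_CE = 8.02 V > 0.2 V confirms active-region operation.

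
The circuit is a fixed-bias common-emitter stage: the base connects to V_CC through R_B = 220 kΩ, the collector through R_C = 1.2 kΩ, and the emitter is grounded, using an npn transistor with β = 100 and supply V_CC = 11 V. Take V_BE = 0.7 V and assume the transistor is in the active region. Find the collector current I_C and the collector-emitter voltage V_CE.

Base loop: V_CC = I_B·R_B + V_BE, so I_B = (11 − 0.7)/220 kΩ = 0.0468 mA.
In the active region I_C = β·I_B = 100 × 0.0468 = 4.68 mA.
Collector loop: V_CE = V_CC − I_C·R_C = 11 − 4.68×1.2 = 5.38 V.
Since V_CE = 5.38 V > V_CE(sat) ≈ 0.2 V, the transistor is in the active region as assumed.

I_C ≈ 4.7 mA, V_CE ≈ 5.4 V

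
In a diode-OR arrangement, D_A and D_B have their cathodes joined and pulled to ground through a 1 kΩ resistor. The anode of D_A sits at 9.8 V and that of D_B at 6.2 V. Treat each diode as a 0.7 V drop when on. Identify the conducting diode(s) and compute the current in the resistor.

Assume both conduct. Then node N would need to be at both 9.8−0.7 = 9.1 V and 6.2−0.7 = 5.5 V, which is impossible.
Assume only D_A conducts: V_N = 9.8 − 0.7 = 9.1 V, so I_R = 9.1/1 = 9.1 mA.
Check D_B: its anode-to-cathode voltage is 6.2 − 9.1 = -2.9 V < 0.7 V, so it is off. The assumption is consistent.

Only D_A conducts; I_R ≈ 9.1 mA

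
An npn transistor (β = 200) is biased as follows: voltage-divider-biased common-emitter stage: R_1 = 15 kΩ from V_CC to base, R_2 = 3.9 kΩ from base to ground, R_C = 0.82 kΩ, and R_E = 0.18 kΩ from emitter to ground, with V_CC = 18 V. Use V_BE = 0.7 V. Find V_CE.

Thevenize the base divider: V_Th = V_CC·R_2/(R_1+R_2) = 18×3.9/18.9 = 3.71 V, R_Th = R_1‖R_2 = 3.1 kΩ.
Base-emitter loop: V_Th = I_B·R_Th + V_BE + (β+1)I_B·R_E, so I_B = (3.71 − 0.7) / (3.1 + 201×0.18) = 0.0767 mA.
I_C = β·I_B = 200×0.0767 = 15.3 mA, and I_E = (β+1)I_B = 15.4 mA.
V_CE = V_CC − I_C·R_C − I_E·R_E = 18 − 15.3×0.82 − 15.4×0.18 = 2.64 V.
V_CE = 2.64 V > 0.2 V confirms active-region operation.

V_CE ≈ 2.6 V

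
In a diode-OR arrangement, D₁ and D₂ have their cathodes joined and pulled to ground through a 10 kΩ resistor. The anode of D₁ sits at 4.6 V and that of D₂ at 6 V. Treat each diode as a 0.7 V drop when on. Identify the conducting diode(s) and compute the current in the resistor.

Assume both conduct. Then node N would need to be at both 4.6−0.7 = 3.9 V and 6−0.7 = 5.3 V, which is impossible.
Assume only D₂ conducts: V_N = 6 − 0.7 = 5.3 V, so I_R = 5.3/10 = 0.53 mA.
Check D₁: its anode-to-cathode voltage is 4.6 − 5.3 = -0.7 V < 0.7 V, so it is off. The assumption is consistent.

Only D₂ conducts; I_R ≈ 0.53 mA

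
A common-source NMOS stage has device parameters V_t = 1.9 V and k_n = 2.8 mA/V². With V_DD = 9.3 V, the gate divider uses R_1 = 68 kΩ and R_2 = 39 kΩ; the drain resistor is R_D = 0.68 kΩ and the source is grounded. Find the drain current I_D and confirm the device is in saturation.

V_G = V_DD·R_2/(R_1+R_2) = 9.3×39/107 = 3.39 V. With the source grounded, V_GS = V_G = 3.39 V.
Assume saturation: I_D = (k_n/2)(V_GS − V_t)² = (2.8/2)×(3.39 − 1.9)² = 1.4×1.49² = 3.11 mA.
V_DS = V_DD − I_D·R_D = 9.3 − 3.11×0.68 = 7.19 V.
Saturation requires V_DS ≥ V_GS − V_t = 1.49 V; 7.19 ≥ 1.49 ✓.

I_D ≈ 3.1 mA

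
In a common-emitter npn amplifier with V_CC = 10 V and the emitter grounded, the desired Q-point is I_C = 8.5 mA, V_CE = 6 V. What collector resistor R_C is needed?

R_C ≈ 0.47 kΩ

Collector loop: V_CC = I_C·R_C + V_CE.
R_C = (V_CC − V_CE)/I_C = (10 − 6)/8.5 = 0.471 kΩ.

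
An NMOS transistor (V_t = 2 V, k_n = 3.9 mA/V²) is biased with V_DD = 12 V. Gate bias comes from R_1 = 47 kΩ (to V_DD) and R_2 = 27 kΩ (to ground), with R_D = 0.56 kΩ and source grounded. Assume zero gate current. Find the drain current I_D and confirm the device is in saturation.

I_D ≈ 11 mA

V_G = V_DD·R_2/(R_1+R_2) = 12×27/74 = 4.38 V. With the source grounded, V_GS = V_G = 4.38 V.
Assume saturation: I_D = (k_n/2)(V_GS − V_t)² = (3.9/2)×(4.38 − 2)² = 1.95×2.38² = 11 mA.
V_DS = V_DD − I_D·R_D = 12 − 11×0.56 = 5.82 V.
Saturation requires V_DS ≥ V_GS − V_t = 2.38 V; 5.82 ≥ 2.38 ✓.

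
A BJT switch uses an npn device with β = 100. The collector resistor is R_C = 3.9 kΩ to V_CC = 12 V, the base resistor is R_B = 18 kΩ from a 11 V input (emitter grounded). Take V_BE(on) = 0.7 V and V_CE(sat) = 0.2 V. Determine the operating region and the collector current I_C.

Assume active: I_B = (11 − 0.7)/18 = 0.572 mA, giving I_C = β·I_B = 57.2 mA.
But then V_CE = 12 − 57.2×3.9 = -211 V < V_CE(sat) = 0.2 V — impossible in the active region.
So the transistor is saturated. With V_CE = 0.2 V, I_C = (V_CC − 0.2)/R_C = 11.8/3.9 = 3.03 mA.
Check: β·I_B = 57.2 mA > I_C = 3.03 mA, confirming saturation.

saturation; I_C ≈ 3 mA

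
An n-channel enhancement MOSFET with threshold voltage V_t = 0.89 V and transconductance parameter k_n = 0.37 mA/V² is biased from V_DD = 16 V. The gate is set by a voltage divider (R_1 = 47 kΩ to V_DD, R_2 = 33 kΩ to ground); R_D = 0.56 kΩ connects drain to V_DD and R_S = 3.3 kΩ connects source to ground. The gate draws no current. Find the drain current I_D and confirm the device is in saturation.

I_D ≈ 1 mA

V_G = V_DD·R_2/(R_1+R_2) = 16×33/80 = 6.6 V.
Assume saturation: I_D = (k_n/2)(V_GS − V_t)² with V_GS = V_G − I_D·R_S = 6.6 − 3.3·I_D.
Substituting gives 2.01·I_D² − 7.97·I_D + 6.03 = 0, with roots I_D = 1.02 or 2.94 mA.
The root I_D = 2.94 mA gives V_GS = -3.1 V ≤ V_t, so take I_D = 1.02 mA.
Then V_GS = 3.24 V and V_DS = V_DD − I_D(R_D+R_S) = 16 − 1.02×3.86 = 12.1 V.
Saturation requires V_DS ≥ V_GS − V_t = 2.35 V; 12.1 ≥ 2.35 ✓.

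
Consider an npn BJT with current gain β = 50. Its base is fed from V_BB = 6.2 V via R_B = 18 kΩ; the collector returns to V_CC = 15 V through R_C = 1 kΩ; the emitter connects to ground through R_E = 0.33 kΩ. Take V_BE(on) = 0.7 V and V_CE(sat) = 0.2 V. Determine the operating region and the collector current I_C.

Assume active. Base-emitter loop: I_B = (V_BB − V_BE)/(R_B + (β+1)R_E) = (6.2 − 0.7)/(18 + 51×0.33) = 0.158 mA.
I_C = β·I_B = 50×0.158 = 7.9 mA.
V_CE = V_CC − I_C·R_C − I_E·R_E = 15 − 7.9×1 − 8.05×0.33 = 4.45 V > V_CE(sat), so the active-region assumption holds.

active; I_C ≈ 7.9 mA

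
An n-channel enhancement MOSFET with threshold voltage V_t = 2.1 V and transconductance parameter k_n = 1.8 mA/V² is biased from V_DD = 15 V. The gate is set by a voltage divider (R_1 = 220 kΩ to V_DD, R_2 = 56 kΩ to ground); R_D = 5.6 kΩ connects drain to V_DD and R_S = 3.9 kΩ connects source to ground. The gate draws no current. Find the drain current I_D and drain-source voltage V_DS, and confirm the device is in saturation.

I_D ≈ 0.14 mA, V_DS ≈ 14 V

V_G = V_DD·R_2/(R_1+R_2) = 15×56/276 = 3.04 V.
Assume saturation: I_D = (k_n/2)(V_GS − V_t)² with V_GS = V_G − I_D·R_S = 3.04 − 3.9·I_D.
Substituting gives 13.7·I_D² − 7.62·I_D + 0.801 = 0, with roots I_D = 0.141 or 0.416 mA.
The root I_D = 0.416 mA gives V_GS = 1.42 V ≤ V_t, so take I_D = 0.141 mA.
Then V_GS = 2.5 V and V_DS = V_DD − I_D(R_D+R_S) = 15 − 0.141×9.5 = 13.7 V.
Saturation requires V_DS ≥ V_GS − V_t = 0.395 V; 13.7 ≥ 0.395 ✓.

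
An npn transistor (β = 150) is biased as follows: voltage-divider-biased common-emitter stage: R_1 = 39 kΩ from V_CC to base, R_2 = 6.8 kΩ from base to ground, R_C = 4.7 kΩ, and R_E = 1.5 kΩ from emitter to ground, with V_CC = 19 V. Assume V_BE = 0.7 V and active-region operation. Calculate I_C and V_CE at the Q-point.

Thevenize the base divider: V_Th = V_CC·R_2/(R_1+R_2) = 19×6.8/45.8 = 2.82 V, R_Th = R_1‖R_2 = 5.79 kΩ.
Base-emitter loop: V_Th = I_B·R_Th + V_BE + (β+1)I_B·R_E, so I_B = (2.82 − 0.7) / (5.79 + 151×1.5) = 0.00913 mA.
I_C = β·I_B = 150×0.00913 = 1.37 mA, and I_E = (β+1)I_B = 1.38 mA.
V_CE = V_CC − I_C·R_C − I_E·R_E = 19 − 1.37×4.7 − 1.38×1.5 = 10.5 V.
V_CE = 10.5 V > 0.2 V confirms active-region operation.

I_C ≈ 1.4 mA, V_CE ≈ 10 V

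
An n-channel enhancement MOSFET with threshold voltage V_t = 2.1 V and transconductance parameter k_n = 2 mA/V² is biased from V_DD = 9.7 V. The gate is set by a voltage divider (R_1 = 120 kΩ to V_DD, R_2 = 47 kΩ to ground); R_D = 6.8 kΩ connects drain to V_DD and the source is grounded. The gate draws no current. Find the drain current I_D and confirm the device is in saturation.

V_G = V_DD·R_2/(R_1+R_2) = 9.7×47/167 = 2.73 V. With the source grounded, V_GS = V_G = 2.73 V.
Assume saturation: I_D = (k_n/2)(V_GS − V_t)² = (2/2)×(2.73 − 2.1)² = 1×0.63² = 0.397 mA.
V_DS = V_DD − I_D·R_D = 9.7 − 0.397×6.8 = 7 V.
Saturation requires V_DS ≥ V_GS − V_t = 0.63 V; 7 ≥ 0.63 ✓.

I_D ≈ 0.4 mA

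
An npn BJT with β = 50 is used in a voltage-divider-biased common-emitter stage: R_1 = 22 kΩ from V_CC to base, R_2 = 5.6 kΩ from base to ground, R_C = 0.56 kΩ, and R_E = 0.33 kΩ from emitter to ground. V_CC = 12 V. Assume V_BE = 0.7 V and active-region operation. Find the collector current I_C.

I_C ≈ 4.1 mA

Thevenize the base divider: V_Th = V_CC·R_2/(R_1+R_2) = 12×5.6/27.6 = 2.43 V, R_Th = R_1‖R_2 = 4.46 kΩ.
Base-emitter loop: V_Th = I_B·R_Th + V_BE + (β+1)I_B·R_E, so I_B = (2.43 − 0.7) / (4.46 + 51×0.33) = 0.0815 mA.
I_C = β·I_B = 50×0.0815 = 4.07 mA, and I_E = (β+1)I_B = 4.15 mA.
V_CE = V_CC − I_C·R_C − I_E·R_E = 12 − 4.07×0.56 − 4.15×0.33 = 8.35 V.
V_CE = 8.35 V > 0.2 V confirms active-region operation.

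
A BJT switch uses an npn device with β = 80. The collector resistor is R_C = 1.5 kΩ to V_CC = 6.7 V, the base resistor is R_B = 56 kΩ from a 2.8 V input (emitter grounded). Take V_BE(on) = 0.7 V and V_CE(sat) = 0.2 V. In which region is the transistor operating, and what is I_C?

active; I_C ≈ 3 mA

Assume active. Base-emitter loop: I_B = (V_BB − V_BE)/R_B = (2.8 − 0.7)/56 = 0.0375 mA.
I_C = β·I_B = 80×0.0375 = 3 mA.
V_CE = V_CC − I_C·R_C = 6.7 − 3×1.5 = 2.2 V > V_CE(sat), so the active-region assumption holds.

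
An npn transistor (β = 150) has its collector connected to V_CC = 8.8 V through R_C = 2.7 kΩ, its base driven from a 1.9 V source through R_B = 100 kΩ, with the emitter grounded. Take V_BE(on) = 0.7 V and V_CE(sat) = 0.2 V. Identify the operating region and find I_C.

Assume active. Base-emitter loop: I_B = (V_BB − V_BE)/R_B = (1.9 − 0.7)/100 = 0.012 mA.
I_C = β·I_B = 150×0.012 = 1.8 mA.
V_CE = V_CC − I_C·R_C = 8.8 − 1.8×2.7 = 3.94 V > V_CE(sat), so the active-region assumption holds.

active; I_C ≈ 1.8 mA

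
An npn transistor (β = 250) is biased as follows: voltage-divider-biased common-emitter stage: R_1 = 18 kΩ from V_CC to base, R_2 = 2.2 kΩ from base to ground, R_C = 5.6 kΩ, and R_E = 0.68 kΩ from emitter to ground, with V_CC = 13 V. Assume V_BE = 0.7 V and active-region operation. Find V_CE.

V_CE ≈ 6.5 V

Thevenize the base divider: V_Th = V_CC·R_2/(R_1+R_2) = 13×2.2/20.2 = 1.42 V, R_Th = R_1‖R_2 = 1.96 kΩ.
Base-emitter loop: V_Th = I_B·R_Th + V_BE + (β+1)I_B·R_E, so I_B = (1.42 − 0.7) / (1.96 + 251×0.68) = 0.00415 mA.
I_C = β·I_B = 250×0.00415 = 1.04 mA, and I_E = (β+1)I_B = 1.04 mA.
V_CE = V_CC − I_C·R_C − I_E·R_E = 13 − 1.04×5.6 − 1.04×0.68 = 6.49 V.
V_CE = 6.49 V > 0.2 V confirms active-region operation.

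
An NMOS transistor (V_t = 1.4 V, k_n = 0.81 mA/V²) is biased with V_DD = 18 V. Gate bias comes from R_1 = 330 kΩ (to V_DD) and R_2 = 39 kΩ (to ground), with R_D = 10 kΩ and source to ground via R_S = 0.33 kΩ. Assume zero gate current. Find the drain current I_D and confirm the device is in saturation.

V_G = V_DD·R_2/(R_1+R_2) = 18×39/369 = 1.9 V.
Assume saturation: I_D = (k_n/2)(V_GS − V_t)² with V_GS = V_G − I_D·R_S = 1.9 − 0.33·I_D.
Substituting gives 0.0441·I_D² − 1.13·I_D + 0.102 = 0, with roots I_D = 0.0905 or 25.6 mA.
The root I_D = 25.6 mA gives V_GS = -6.55 V ≤ V_t, so take I_D = 0.0905 mA.
Then V_GS = 1.87 V and V_DS = V_DD − I_D(R_D+R_S) = 18 − 0.0905×10.3 = 17.1 V.
Saturation requires V_DS ≥ V_GS − V_t = 0.473 V; 17.1 ≥ 0.473 ✓.

I_D ≈ 0.09 mA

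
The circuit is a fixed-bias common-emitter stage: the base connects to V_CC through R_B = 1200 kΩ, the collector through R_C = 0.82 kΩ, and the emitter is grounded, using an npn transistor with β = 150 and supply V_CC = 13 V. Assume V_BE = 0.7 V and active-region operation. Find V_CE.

V_CE ≈ 12 V

Base loop: V_CC = I_B·R_B + V_BE, so I_B = (13 − 0.7)/1200 kΩ = 0.0103 mA.
In the active region I_C = β·I_B = 150 × 0.0103 = 1.54 mA.
Collector loop: V_CE = V_CC − I_C·R_C = 13 − 1.54×0.82 = 11.7 V.
Since V_CE = 11.7 V > V_CE(sat) ≈ 0.2 V, the transistor is in the active region as assumed.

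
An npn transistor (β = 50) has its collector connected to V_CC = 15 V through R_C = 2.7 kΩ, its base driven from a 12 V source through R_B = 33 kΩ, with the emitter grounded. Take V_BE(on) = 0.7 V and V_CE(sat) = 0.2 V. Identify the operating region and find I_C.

saturation; I_C ≈ 5.5 mA

Assume active: I_B = (12 − 0.7)/33 = 0.342 mA, giving I_C = β·I_B = 17.1 mA.
But then V_CE = 15 − 17.1×2.7 = -31.2 V < V_CE(sat) = 0.2 V — impossible in the active region.
So the transistor is saturated. With V_CE = 0.2 V, I_C = (V_CC − 0.2)/R_C = 14.8/2.7 = 5.48 mA.
Check: β·I_B = 17.1 mA > I_C = 5.48 mA, confirming saturation.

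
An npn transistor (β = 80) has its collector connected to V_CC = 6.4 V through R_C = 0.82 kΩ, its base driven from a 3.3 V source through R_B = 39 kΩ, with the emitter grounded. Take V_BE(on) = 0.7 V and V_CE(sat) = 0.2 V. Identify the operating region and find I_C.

active; I_C ≈ 5.3 mA

Assume active. Base-emitter loop: I_B = (V_BB − V_BE)/R_B = (3.3 − 0.7)/39 = 0.0667 mA.
I_C = β·I_B = 80×0.0667 = 5.33 mA.
V_CE = V_CC − I_C·R_C = 6.4 − 5.33×0.82 = 2.03 V > V_CE(sat), so the active-region assumption holds.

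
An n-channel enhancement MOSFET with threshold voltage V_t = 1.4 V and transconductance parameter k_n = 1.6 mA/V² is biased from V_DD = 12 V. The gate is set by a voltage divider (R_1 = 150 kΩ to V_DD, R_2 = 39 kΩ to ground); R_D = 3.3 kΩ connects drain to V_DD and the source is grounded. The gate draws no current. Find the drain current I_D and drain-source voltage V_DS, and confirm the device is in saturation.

I_D ≈ 0.93 mA, V_DS ≈ 8.9 V

V_G = V_DD·R_2/(R_1+R_2) = 12×39/189 = 2.48 V. With the source grounded, V_GS = V_G = 2.48 V.
Assume saturation: I_D = (k_n/2)(V_GS − V_t)² = (1.6/2)×(2.48 − 1.4)² = 0.8×1.08² = 0.927 mA.
V_DS = V_DD − I_D·R_D = 12 − 0.927×3.3 = 8.94 V.
Saturation requires V_DS ≥ V_GS − V_t = 1.08 V; 8.94 ≥ 1.08 ✓.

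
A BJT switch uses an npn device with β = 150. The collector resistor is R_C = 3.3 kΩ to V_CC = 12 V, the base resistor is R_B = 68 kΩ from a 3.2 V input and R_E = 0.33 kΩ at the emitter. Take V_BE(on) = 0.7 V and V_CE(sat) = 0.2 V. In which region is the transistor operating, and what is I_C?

active; I_C ≈ 3.2 mA

Assume active. Base-emitter loop: I_B = (V_BB − V_BE)/(R_B + (β+1)R_E) = (3.2 − 0.7)/(68 + 151×0.33) = 0.0212 mA.
I_C = β·I_B = 150×0.0212 = 3.18 mA.
V_CE = V_CC − I_C·R_C − I_E·R_E = 12 − 3.18×3.3 − 3.2×0.33 = 0.44 V > V_CE(sat), so the active-region assumption holds.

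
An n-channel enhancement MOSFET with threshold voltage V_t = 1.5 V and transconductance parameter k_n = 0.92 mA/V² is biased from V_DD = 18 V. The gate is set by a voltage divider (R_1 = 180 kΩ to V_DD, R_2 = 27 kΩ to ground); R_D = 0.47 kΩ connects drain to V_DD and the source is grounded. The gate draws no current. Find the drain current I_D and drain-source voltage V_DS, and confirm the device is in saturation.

V_G = V_DD·R_2/(R_1+R_2) = 18×27/207 = 2.35 V. With the source grounded, V_GS = V_G = 2.35 V.
Assume saturation: I_D = (k_n/2)(V_GS − V_t)² = (0.92/2)×(2.35 − 1.5)² = 0.46×0.848² = 0.331 mA.
V_DS = V_DD − I_D·R_D = 18 − 0.331×0.47 = 17.8 V.
Saturation requires V_DS ≥ V_GS − V_t = 0.848 V; 17.8 ≥ 0.848 ✓.

I_D ≈ 0.33 mA, V_DS ≈ 18 V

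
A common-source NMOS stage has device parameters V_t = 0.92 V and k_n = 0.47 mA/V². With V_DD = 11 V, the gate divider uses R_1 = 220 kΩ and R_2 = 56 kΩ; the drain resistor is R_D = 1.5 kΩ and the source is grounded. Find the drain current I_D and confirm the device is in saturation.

I_D ≈ 0.4 mA

V_G = V_DD·R_2/(R_1+R_2) = 11×56/276 = 2.23 V. With the source grounded, V_GS = V_G = 2.23 V.
Assume saturation: I_D = (k_n/2)(V_GS − V_t)² = (0.47/2)×(2.23 − 0.92)² = 0.235×1.31² = 0.404 mA.
V_DS = V_DD − I_D·R_D = 11 − 0.404×1.5 = 10.4 V.
Saturation requires V_DS ≥ V_GS − V_t = 1.31 V; 10.4 ≥ 1.31 ✓.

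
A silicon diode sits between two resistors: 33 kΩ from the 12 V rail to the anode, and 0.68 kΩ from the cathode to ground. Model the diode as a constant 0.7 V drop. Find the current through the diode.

I ≈ 0.34 mA

The two resistors are in series with the diode, so KVL gives 12 = I·33 + 0.7 + I·0.68.
I = (12 − 0.7) / (33 + 0.68) kΩ = 11.3 / 33.7 = 0.336 mA.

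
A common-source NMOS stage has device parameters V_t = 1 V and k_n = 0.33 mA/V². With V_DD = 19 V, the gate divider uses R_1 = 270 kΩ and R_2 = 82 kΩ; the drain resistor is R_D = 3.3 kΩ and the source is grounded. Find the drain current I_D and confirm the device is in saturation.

I_D ≈ 1.9 mA

V_G = V_DD·R_2/(R_1+R_2) = 19×82/352 = 4.43 V. With the source grounded, V_GS = V_G = 4.43 V.
Assume saturation: I_D = (k_n/2)(V_GS − V_t)² = (0.33/2)×(4.43 − 1)² = 0.165×3.43² = 1.94 mA.
V_DS = V_DD − I_D·R_D = 19 − 1.94×3.3 = 12.6 V.
Saturation requires V_DS ≥ V_GS − V_t = 3.43 V; 12.6 ≥ 3.43 ✓.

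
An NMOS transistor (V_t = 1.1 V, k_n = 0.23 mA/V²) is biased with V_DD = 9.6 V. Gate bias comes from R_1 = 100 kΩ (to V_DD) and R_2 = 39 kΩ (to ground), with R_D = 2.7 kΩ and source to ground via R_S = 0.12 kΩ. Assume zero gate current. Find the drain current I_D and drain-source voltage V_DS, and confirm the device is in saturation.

V_G = V_DD·R_2/(R_1+R_2) = 9.6×39/139 = 2.69 V.
Assume saturation: I_D = (k_n/2)(V_GS − V_t)² with V_GS = V_G − I_D·R_S = 2.69 − 0.12·I_D.
Substituting gives 0.00166·I_D² − 1.04·I_D + 0.292 = 0, with roots I_D = 0.28 or 630 mA.
The root I_D = 630 mA gives V_GS = -72.9 V ≤ V_t, so take I_D = 0.28 mA.
Then V_GS = 2.66 V and V_DS = V_DD − I_D(R_D+R_S) = 9.6 − 0.28×2.82 = 8.81 V.
Saturation requires V_DS ≥ V_GS − V_t = 1.56 V; 8.81 ≥ 1.56 ✓.

I_D ≈ 0.28 mA, V_DS ≈ 8.8 V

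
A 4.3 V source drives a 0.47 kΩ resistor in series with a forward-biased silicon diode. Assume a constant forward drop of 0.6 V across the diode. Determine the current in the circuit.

I ≈ 7.9 mA

KVL around the loop: 4.3 = V_D + I·R = 0.6 + I × 0.47 kΩ.
So I = (4.3 − 0.6) / 0.47 kΩ = 3.7 / 0.47 = 7.87 mA.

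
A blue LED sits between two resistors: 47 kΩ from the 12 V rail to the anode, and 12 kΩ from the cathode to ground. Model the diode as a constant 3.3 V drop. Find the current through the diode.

The two resistors are in series with the diode, so KVL gives 12 = I·47 + 3.3 + I·12.
I = (12 − 3.3) / (47 + 12) kΩ = 8.7 / 59 = 0.147 mA.

I ≈ 0.15 mA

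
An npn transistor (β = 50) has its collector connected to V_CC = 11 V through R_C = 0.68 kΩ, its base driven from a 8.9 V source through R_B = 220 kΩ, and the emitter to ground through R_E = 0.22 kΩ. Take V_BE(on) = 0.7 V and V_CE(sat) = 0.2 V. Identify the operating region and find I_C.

Assume active. Base-emitter loop: I_B = (V_BB − V_BE)/(R_B + (β+1)R_E) = (8.9 − 0.7)/(220 + 51×0.22) = 0.0355 mA.
I_C = β·I_B = 50×0.0355 = 1.77 mA.
V_CE = V_CC − I_C·R_C − I_E·R_E = 11 − 1.77×0.68 − 1.81×0.22 = 9.4 V > V_CE(sat), so the active-region assumption holds.

active; I_C ≈ 1.8 mA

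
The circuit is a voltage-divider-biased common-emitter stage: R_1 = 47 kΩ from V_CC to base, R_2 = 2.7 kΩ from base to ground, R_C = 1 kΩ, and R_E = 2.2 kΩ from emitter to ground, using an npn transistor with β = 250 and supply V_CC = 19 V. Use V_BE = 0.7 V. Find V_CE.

Thevenize the base divider: V_Th = V_CC·R_2/(R_1+R_2) = 19×2.7/49.7 = 1.03 V, R_Th = R_1‖R_2 = 2.55 kΩ.
Base-emitter loop: V_Th = I_B·R_Th + V_BE + (β+1)I_B·R_E, so I_B = (1.03 − 0.7) / (2.55 + 251×2.2) = 0.000599 mA.
I_C = β·I_B = 250×0.000599 = 0.15 mA, and I_E = (β+1)I_B = 0.15 mA.
V_CE = V_CC − I_C·R_C − I_E·R_E = 19 − 0.15×1 − 0.15×2.2 = 18.5 V.
V_CE = 18.5 V > 0.2 V confirms active-region operation.

V_CE ≈ 19 V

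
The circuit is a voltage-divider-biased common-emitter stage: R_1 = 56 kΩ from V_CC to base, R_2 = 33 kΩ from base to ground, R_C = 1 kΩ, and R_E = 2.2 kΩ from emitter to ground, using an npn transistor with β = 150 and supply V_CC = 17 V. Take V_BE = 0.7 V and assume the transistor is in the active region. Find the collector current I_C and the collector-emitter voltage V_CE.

I_C ≈ 2.4 mA, V_CE ≈ 9.3 V

Thevenize the base divider: V_Th = V_CC·R_2/(R_1+R_2) = 17×33/89 = 6.3 V, R_Th = R_1‖R_2 = 20.8 kΩ.
Base-emitter loop: V_Th = I_B·R_Th + V_BE + (β+1)I_B·R_E, so I_B = (6.3 − 0.7) / (20.8 + 151×2.2) = 0.0159 mA.
I_C = β·I_B = 150×0.0159 = 2.38 mA, and I_E = (β+1)I_B = 2.4 mA.
V_CE = V_CC − I_C·R_C − I_E·R_E = 17 − 2.38×1 − 2.4×2.2 = 9.34 V.
V_CE = 9.34 V > 0.2 V confirms active-region operation.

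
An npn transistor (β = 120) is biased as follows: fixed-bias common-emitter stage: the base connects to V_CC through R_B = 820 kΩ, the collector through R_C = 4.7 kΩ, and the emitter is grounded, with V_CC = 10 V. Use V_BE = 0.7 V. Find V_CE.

V_CE ≈ 3.6 V

Base loop: V_CC = I_B·R_B + V_BE, so I_B = (10 − 0.7)/820 kΩ = 0.0113 mA.
In the active region I_C = β·I_B = 120 × 0.0113 = 1.36 mA.
Collector loop: V_CE = V_CC − I_C·R_C = 10 − 1.36×4.7 = 3.6 V.
Since V_CE = 3.6 V > V_CE(sat) ≈ 0.2 V, the transistor is in the active region as assumed.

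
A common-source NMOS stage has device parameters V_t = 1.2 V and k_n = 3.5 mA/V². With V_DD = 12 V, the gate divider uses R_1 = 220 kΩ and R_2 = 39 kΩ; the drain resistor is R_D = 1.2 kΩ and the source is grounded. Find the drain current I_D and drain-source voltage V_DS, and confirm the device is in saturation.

V_G = V_DD·R_2/(R_1+R_2) = 12×39/259 = 1.81 V. With the source grounded, V_GS = V_G = 1.81 V.
Assume saturation: I_D = (k_n/2)(V_GS − V_t)² = (3.5/2)×(1.81 − 1.2)² = 1.75×0.607² = 0.645 mA.
V_DS = V_DD − I_D·R_D = 12 − 0.645×1.2 = 11.2 V.
Saturation requires V_DS ≥ V_GS − V_t = 0.607 V; 11.2 ≥ 0.607 ✓.

I_D ≈ 0.64 mA, V_DS ≈ 11 V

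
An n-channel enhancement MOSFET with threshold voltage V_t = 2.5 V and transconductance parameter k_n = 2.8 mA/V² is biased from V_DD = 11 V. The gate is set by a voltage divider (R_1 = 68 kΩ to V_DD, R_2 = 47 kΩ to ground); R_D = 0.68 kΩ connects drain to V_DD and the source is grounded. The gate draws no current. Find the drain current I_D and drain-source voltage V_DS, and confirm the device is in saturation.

V_G = V_DD·R_2/(R_1+R_2) = 11×47/115 = 4.5 V. With the source grounded, V_GS = V_G = 4.5 V.
Assume saturation: I_D = (k_n/2)(V_GS − V_t)² = (2.8/2)×(4.5 − 2.5)² = 1.4×2² = 5.58 mA.
V_DS = V_DD − I_D·R_D = 11 − 5.58×0.68 = 7.21 V.
Saturation requires V_DS ≥ V_GS − V_t = 2 V; 7.21 ≥ 2 ✓.

I_D ≈ 5.6 mA, V_DS ≈ 7.2 V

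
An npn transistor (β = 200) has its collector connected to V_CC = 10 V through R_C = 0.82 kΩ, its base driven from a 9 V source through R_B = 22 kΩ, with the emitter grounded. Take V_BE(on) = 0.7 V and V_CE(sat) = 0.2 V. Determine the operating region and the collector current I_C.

Assume active: I_B = (9 − 0.7)/22 = 0.377 mA, giving I_C = β·I_B = 75.5 mA.
But then V_CE = 10 − 75.5×0.82 = -51.9 V < V_CE(sat) = 0.2 V — impossible in the active region.
So the transistor is saturated. With V_CE = 0.2 V, I_C = (V_CC − 0.2)/R_C = 9.8/0.82 = 12 mA.
Check: β·I_B = 75.5 mA > I_C = 12 mA, confirming saturation.

saturation; I_C ≈ 12 mA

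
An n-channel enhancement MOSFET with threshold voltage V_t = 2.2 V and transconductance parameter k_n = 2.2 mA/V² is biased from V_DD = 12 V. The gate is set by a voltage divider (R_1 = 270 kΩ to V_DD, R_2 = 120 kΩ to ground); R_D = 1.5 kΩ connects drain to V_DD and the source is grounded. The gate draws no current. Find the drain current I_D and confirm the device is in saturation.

V_G = V_DD·R_2/(R_1+R_2) = 12×120/390 = 3.69 V. With the source grounded, V_GS = V_G = 3.69 V.
Assume saturation: I_D = (k_n/2)(V_GS − V_t)² = (2.2/2)×(3.69 − 2.2)² = 1.1×1.49² = 2.45 mA.
V_DS = V_DD − I_D·R_D = 12 − 2.45×1.5 = 8.33 V.
Saturation requires V_DS ≥ V_GS − V_t = 1.49 V; 8.33 ≥ 1.49 ✓.

I_D ≈ 2.4 mA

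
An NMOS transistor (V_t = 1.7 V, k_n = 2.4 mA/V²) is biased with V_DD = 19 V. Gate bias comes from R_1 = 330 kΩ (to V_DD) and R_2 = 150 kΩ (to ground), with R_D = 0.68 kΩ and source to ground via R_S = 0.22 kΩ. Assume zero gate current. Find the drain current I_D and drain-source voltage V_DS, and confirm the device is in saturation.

V_G = V_DD·R_2/(R_1+R_2) = 19×150/480 = 5.94 V.
Assume saturation: I_D = (k_n/2)(V_GS − V_t)² with V_GS = V_G − I_D·R_S = 5.94 − 0.22·I_D.
Substituting gives 0.0581·I_D² − 3.24·I_D + 21.5 = 0, with roots I_D = 7.73 or 48 mA.
The root I_D = 48 mA gives V_GS = -4.63 V ≤ V_t, so take I_D = 7.73 mA.
Then V_GS = 4.24 V and V_DS = V_DD − I_D(R_D+R_S) = 19 − 7.73×0.9 = 12 V.
Saturation requires V_DS ≥ V_GS − V_t = 2.54 V; 12 ≥ 2.54 ✓.

I_D ≈ 7.7 mA, V_DS ≈ 12 V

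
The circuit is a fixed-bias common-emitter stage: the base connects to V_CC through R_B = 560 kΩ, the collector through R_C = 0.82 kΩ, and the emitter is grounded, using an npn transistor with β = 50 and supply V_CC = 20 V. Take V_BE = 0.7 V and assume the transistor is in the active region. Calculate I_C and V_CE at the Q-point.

Base loop: V_CC = I_B·R_B + V_BE, so I_B = (20 − 0.7)/560 kΩ = 0.0345 mA.
In the active region I_C = β·I_B = 50 × 0.0345 = 1.72 mA.
Collector loop: V_CE = V_CC − I_C·R_C = 20 − 1.72×0.82 = 18.6 V.
Since V_CE = 18.6 V > V_CE(sat) ≈ 0.2 V, the transistor is in the active region as assumed.

I_C ≈ 1.7 mA, V_CE ≈ 19 V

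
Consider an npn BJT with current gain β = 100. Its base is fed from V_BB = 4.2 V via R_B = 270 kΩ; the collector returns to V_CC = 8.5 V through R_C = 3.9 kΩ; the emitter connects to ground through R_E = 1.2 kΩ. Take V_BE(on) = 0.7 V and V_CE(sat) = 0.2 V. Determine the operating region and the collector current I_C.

Assume active. Base-emitter loop: I_B = (V_BB − V_BE)/(R_B + (β+1)R_E) = (4.2 − 0.7)/(270 + 101×1.2) = 0.00895 mA.
I_C = β·I_B = 100×0.00895 = 0.895 mA.
V_CE = V_CC − I_C·R_C − I_E·R_E = 8.5 − 0.895×3.9 − 0.904×1.2 = 3.93 V > V_CE(sat), so the active-region assumption holds.

active; I_C ≈ 0.89 mA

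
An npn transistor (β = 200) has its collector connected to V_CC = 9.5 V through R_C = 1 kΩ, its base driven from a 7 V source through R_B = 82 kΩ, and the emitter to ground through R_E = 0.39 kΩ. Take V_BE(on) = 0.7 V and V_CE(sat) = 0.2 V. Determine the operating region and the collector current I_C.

saturation; I_C ≈ 6.7 mA

Assume active: I_B = (7 − 0.7)/(82 + 201×0.39) = 0.0393 mA, I_C = β·I_B = 7.86 mA.
Then V_CE = 9.5 − 7.86×1 − 7.9×0.39 = -1.43 V < 0.2 V — the active assumption fails.
Re-solve with V_CE = 0.2 V. KCL at the emitter: V_E/R_E = (V_BB−0.7−V_E)/R_B + (V_CC−0.2−V_E)/R_C, giving V_E = 2.62 V.
I_C = (V_CC − 0.2 − V_E)/R_C = (9.3 − 2.62)/1 = 6.68 mA.
Check: I_B = (6.3 − 2.62)/82 = 0.0449 mA, and β·I_B = 8.97 mA > I_C, confirming saturation.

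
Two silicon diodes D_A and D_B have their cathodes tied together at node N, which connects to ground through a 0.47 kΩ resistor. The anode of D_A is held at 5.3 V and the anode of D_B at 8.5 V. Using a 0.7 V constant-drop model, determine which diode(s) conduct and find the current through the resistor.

Assume both conduct. Then node N would need to be at both 5.3−0.7 = 4.6 V and 8.5−0.7 = 7.8 V, which is impossible.
Assume only D_B conducts: V_N = 8.5 − 0.7 = 7.8 V, so I_R = 7.8/0.47 = 16.6 mA.
Check D_A: its anode-to-cathode voltage is 5.3 − 7.8 = -2.5 V < 0.7 V, so it is off. The assumption is consistent.

Only D_B conducts; I_R ≈ 17 mA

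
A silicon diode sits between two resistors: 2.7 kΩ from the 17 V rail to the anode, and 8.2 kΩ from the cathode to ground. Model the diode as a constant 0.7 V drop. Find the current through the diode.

I ≈ 1.5 mA

The two resistors are in series with the diode, so KVL gives 17 = I·2.7 + 0.7 + I·8.2.
I = (17 − 0.7) / (2.7 + 8.2) kΩ = 16.3 / 10.9 = 1.5 mA.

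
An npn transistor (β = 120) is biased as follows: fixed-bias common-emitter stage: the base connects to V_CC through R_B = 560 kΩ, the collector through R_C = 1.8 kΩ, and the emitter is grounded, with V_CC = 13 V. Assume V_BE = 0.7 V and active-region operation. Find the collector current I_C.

Base loop: V_CC = I_B·R_B + V_BE, so I_B = (13 − 0.7)/560 kΩ = 0.022 mA.
In the active region I_C = β·I_B = 120 × 0.022 = 2.64 mA.
Collector loop: V_CE = V_CC − I_C·R_C = 13 − 2.64×1.8 = 8.26 V.
Since V_CE = 8.26 V > V_CE(sat) ≈ 0.2 V, the transistor is in the active region as assumed.

I_C ≈ 2.6 mA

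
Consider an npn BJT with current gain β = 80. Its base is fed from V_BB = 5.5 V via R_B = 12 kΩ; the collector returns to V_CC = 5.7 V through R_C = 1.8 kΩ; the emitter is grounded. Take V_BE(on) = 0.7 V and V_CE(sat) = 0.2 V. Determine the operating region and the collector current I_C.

saturation; I_C ≈ 3.1 mA

Assume active: I_B = (5.5 − 0.7)/12 = 0.4 mA, giving I_C = β·I_B = 32 mA.
But then V_CE = 5.7 − 32×1.8 = -51.9 V < V_CE(sat) = 0.2 V — impossible in the active region.
So the transistor is saturated. With V_CE = 0.2 V, I_C = (V_CC − 0.2)/R_C = 5.5/1.8 = 3.06 mA.
Check: β·I_B = 32 mA > I_C = 3.06 mA, confirming saturation.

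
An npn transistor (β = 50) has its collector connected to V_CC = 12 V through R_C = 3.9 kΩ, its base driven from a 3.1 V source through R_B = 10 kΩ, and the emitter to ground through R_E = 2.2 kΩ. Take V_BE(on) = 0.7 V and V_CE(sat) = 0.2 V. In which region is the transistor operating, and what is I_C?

active; I_C ≈ 0.98 mA

Assume active. Base-emitter loop: I_B = (V_BB − V_BE)/(R_B + (β+1)R_E) = (3.1 − 0.7)/(10 + 51×2.2) = 0.0196 mA.
I_C = β·I_B = 50×0.0196 = 0.982 mA.
V_CE = V_CC − I_C·R_C − I_E·R_E = 12 − 0.982×3.9 − 1×2.2 = 5.97 V > V_CE(sat), so the active-region assumption holds.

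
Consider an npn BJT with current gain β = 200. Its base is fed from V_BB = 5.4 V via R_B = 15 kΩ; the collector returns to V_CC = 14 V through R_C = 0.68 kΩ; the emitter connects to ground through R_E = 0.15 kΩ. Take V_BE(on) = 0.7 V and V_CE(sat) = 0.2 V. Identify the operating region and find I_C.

saturation; I_C ≈ 17 mA

Assume active: I_B = (5.4 − 0.7)/(15 + 201×0.15) = 0.104 mA, I_C = β·I_B = 20.8 mA.
Then V_CE = 14 − 20.8×0.68 − 20.9×0.15 = -3.3 V < 0.2 V — the active assumption fails.
Re-solve with V_CE = 0.2 V. KCL at the emitter: V_E/R_E = (V_BB−0.7−V_E)/R_B + (V_CC−0.2−V_E)/R_C, giving V_E = 2.51 V.
I_C = (V_CC − 0.2 − V_E)/R_C = (13.8 − 2.51)/0.68 = 16.6 mA.
Check: I_B = (4.7 − 2.51)/15 = 0.146 mA, and β·I_B = 29.2 mA > I_C, confirming saturation.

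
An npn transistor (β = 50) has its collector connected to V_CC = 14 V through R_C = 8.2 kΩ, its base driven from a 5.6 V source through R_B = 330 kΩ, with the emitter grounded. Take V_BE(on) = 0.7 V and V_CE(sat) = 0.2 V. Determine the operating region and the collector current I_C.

Assume active. Base-emitter loop: I_B = (V_BB − V_BE)/R_B = (5.6 − 0.7)/330 = 0.0148 mA.
I_C = β·I_B = 50×0.0148 = 0.742 mA.
V_CE = V_CC − I_C·R_C = 14 − 0.742×8.2 = 7.91 V > V_CE(sat), so the active-region assumption holds.

active; I_C ≈ 0.74 mA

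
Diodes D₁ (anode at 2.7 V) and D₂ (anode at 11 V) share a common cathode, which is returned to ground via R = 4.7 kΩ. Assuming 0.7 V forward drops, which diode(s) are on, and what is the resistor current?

Only D₂ conducts; I_R ≈ 2.2 mA

Assume both conduct. Then node N would need to be at both 2.7−0.7 = 2 V and 11−0.7 = 10.3 V, which is impossible.
Assume only D₂ conducts: V_N = 11 − 0.7 = 10.3 V, so I_R = 10.3/4.7 = 2.19 mA.
Check D₁: its anode-to-cathode voltage is 2.7 − 10.3 = -7.6 V < 0.7 V, so it is off. The assumption is consistent.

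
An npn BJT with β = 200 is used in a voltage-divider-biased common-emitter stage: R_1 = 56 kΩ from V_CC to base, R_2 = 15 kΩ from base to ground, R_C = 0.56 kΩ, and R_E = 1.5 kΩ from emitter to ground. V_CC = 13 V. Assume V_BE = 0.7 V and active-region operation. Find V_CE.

Thevenize the base divider: V_Th = V_CC·R_2/(R_1+R_2) = 13×15/71 = 2.75 V, R_Th = R_1‖R_2 = 11.8 kΩ.
Base-emitter loop: V_Th = I_B·R_Th + V_BE + (β+1)I_B·R_E, so I_B = (2.75 − 0.7) / (11.8 + 201×1.5) = 0.00653 mA.
I_C = β·I_B = 200×0.00653 = 1.31 mA, and I_E = (β+1)I_B = 1.31 mA.
V_CE = V_CC − I_C·R_C − I_E·R_E = 13 − 1.31×0.56 − 1.31×1.5 = 10.3 V.
V_CE = 10.3 V > 0.2 V confirms active-region operation.

V_CE ≈ 10 V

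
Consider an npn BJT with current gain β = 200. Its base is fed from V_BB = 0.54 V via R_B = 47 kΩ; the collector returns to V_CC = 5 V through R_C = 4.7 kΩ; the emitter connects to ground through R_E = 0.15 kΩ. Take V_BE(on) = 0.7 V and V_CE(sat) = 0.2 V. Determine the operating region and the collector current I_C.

V_BB = 0.54 V ≤ V_BE(on) = 0.7 V, so the base-emitter junction is not forward biased.
The transistor is in cutoff: I_B = I_C = 0.

cutoff; I_C ≈ 0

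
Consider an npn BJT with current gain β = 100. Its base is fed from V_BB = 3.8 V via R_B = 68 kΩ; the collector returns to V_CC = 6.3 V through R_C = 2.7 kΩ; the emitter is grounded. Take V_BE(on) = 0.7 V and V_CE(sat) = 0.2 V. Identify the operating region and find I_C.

saturation; I_C ≈ 2.3 mA

Assume active: I_B = (3.8 − 0.7)/68 = 0.0456 mA, giving I_C = β·I_B = 4.56 mA.
But then V_CE = 6.3 − 4.56×2.7 = -6.01 V < V_CE(sat) = 0.2 V — impossible in the active region.
So the transistor is saturated. With V_CE = 0.2 V, I_C = (V_CC − 0.2)/R_C = 6.1/2.7 = 2.26 mA.
Check: β·I_B = 4.56 mA > I_C = 2.26 mA, confirming saturation.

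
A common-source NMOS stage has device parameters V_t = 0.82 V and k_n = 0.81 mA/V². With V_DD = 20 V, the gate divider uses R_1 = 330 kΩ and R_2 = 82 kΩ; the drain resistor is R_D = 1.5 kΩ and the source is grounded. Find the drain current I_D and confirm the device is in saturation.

V_G = V_DD·R_2/(R_1+R_2) = 20×82/412 = 3.98 V. With the source grounded, V_GS = V_G = 3.98 V.
Assume saturation: I_D = (k_n/2)(V_GS − V_t)² = (0.81/2)×(3.98 − 0.82)² = 0.405×3.16² = 4.05 mA.
V_DS = V_DD − I_D·R_D = 20 − 4.05×1.5 = 13.9 V.
Saturation requires V_DS ≥ V_GS − V_t = 3.16 V; 13.9 ≥ 3.16 ✓.

I_D ≈ 4 mA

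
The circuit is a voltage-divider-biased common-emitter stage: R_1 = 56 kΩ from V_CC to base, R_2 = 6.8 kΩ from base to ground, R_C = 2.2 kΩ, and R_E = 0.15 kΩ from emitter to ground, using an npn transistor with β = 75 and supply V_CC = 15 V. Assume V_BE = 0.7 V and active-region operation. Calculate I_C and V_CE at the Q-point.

I_C ≈ 4 mA, V_CE ≈ 5.7 V

Thevenize the base divider: V_Th = V_CC·R_2/(R_1+R_2) = 15×6.8/62.8 = 1.62 V, R_Th = R_1‖R_2 = 6.06 kΩ.
Base-emitter loop: V_Th = I_B·R_Th + V_BE + (β+1)I_B·R_E, so I_B = (1.62 − 0.7) / (6.06 + 76×0.15) = 0.0529 mA.
I_C = β·I_B = 75×0.0529 = 3.97 mA, and I_E = (β+1)I_B = 4.02 mA.
V_CE = V_CC − I_C·R_C − I_E·R_E = 15 − 3.97×2.2 − 4.02×0.15 = 5.66 V.
V_CE = 5.66 V > 0.2 V confirms active-region operation.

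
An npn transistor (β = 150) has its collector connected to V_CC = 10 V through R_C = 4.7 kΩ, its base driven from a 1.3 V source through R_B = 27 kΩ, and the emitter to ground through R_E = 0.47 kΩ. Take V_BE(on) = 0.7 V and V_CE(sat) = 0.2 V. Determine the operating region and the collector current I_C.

active; I_C ≈ 0.92 mA

Assume active. Base-emitter loop: I_B = (V_BB − V_BE)/(R_B + (β+1)R_E) = (1.3 − 0.7)/(27 + 151×0.47) = 0.00612 mA.
I_C = β·I_B = 150×0.00612 = 0.919 mA.
V_CE = V_CC − I_C·R_C − I_E·R_E = 10 − 0.919×4.7 − 0.925×0.47 = 5.25 V > V_CE(sat), so the active-region assumption holds.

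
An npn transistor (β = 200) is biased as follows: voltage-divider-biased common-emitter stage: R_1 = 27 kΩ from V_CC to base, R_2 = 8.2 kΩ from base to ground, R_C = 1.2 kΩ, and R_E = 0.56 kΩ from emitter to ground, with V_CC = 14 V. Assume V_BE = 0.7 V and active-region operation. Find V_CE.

Thevenize the base divider: V_Th = V_CC·R_2/(R_1+R_2) = 14×8.2/35.2 = 3.26 V, R_Th = R_1‖R_2 = 6.29 kΩ.
Base-emitter loop: V_Th = I_B·R_Th + V_BE + (β+1)I_B·R_E, so I_B = (3.26 − 0.7) / (6.29 + 201×0.56) = 0.0216 mA.
I_C = β·I_B = 200×0.0216 = 4.31 mA, and I_E = (β+1)I_B = 4.33 mA.
V_CE = V_CC − I_C·R_C − I_E·R_E = 14 − 4.31×1.2 − 4.33×0.56 = 6.4 V.
V_CE = 6.4 V > 0.2 V confirms active-region operation.

V_CE ≈ 6.4 V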